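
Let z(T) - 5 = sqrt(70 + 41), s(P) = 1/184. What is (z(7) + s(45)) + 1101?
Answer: 203505/184 + sqrt(111) ≈ 1116.5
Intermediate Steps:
s(P) = 1/184
z(T) = 5 + sqrt(111) (z(T) = 5 + sqrt(70 + 41) = 5 + sqrt(111))
(z(7) + s(45)) + 1101 = ((5 + sqrt(111)) + 1/184) + 1101 = (921/184 + sqrt(111)) + 1101 = 203505/184 + sqrt(111)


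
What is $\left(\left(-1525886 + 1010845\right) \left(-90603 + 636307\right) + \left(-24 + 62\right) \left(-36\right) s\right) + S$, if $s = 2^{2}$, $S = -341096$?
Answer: $-281060280432$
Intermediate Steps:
$s = 4$
$\left(\left(-1525886 + 1010845\right) \left(-90603 + 636307\right) + \left(-24 + 62\right) \left(-36\right) s\right) + S = \left(\left(-1525886 + 1010845\right) \left(-90603 + 636307\right) + \left(-24 + 62\right) \left(-36\right) 4\right) - 341096 = \left(\left(-515041\right) 545704 + 38 \left(-36\right) 4\right) - 341096 = \left(-281059933864 - 5472\right) - 341096 = -281059939336 - 341096 = -281060280432$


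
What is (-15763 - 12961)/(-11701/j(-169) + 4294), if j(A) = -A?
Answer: -4854356/713985 ≈ -6.7990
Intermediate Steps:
(-15763 - 12961)/(-11701/j(-169) + 4294) = (-15763 - 12961)/(-11701/((-1*(-169))) + 4294) = -28724/(-11701/169 + 4294) = -28724/713985/169 = -28724*169/713985 = -4854356/713985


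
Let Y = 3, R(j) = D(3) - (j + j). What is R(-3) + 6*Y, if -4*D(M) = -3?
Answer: 99/4 ≈ 24.750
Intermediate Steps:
D(M) = 3/4 (D(M) = -1/4*(-3) = 3/4)
R(j) = 3/4 - 2*j (R(j) = 3/4 - (j + j) = 3/4 - 2*j)
R(-3) + 6*Y = (3/4 - 2*(-3)) + 6*3 = (3/4 + 6) + 18 = 27/4 + 18 = 99/4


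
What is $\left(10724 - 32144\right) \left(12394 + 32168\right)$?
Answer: $-954518040$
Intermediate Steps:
$\left(10724 - 32144\right) \left(12394 + 32168\right) = \left(-21420\right) 44562 = -954518040$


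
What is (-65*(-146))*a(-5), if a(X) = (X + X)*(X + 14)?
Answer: -854100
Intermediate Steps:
a(X) = 2*X*(14 + X) (a(X) = (2*X)*(14 + X) = 2*X*(14 + X))
(-65*(-146))*a(-5) = (-65*(-146))*(2*(-5)*(14 - 5)) = 9490*(2*(-5)*9) = 9490*(-90) = -854100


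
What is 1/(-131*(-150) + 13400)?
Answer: 1/33050 ≈ 3.0257e-5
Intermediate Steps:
1/(-131*(-150) + 13400) = 1/(19650 + 13400) = 1/33050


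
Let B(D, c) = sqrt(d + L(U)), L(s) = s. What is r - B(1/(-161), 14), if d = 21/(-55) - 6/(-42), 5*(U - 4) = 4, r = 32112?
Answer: 32112 - 2*sqrt(169015)/385 ≈ 32110.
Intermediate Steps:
U = 24/5 (U = 4 + (1/5)*4 = 4 + 4/5 = 24/5 ≈ 4.8000)
d = -92/385 (d = 21*(-1/55) - 6*(-1/42) = -21/55 + 1/7 = -92/385 ≈ -0.23896)
B(D, c) = 2*sqrt(169015)/385 (B(D, c) = sqrt(-92/385 + 24/5) = sqrt(1756/385) = 2*sqrt(169015)/385)
r - B(1/(-161), 14) = 32112 - 2*sqrt(169015)/385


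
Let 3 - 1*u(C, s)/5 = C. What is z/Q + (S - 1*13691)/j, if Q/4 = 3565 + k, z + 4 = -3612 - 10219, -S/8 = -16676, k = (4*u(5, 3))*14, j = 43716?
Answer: 20854687/13136658 ≈ 1.5875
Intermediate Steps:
u(C, s) = 15 - 5*C
k = -560 (k = (4*(15 - 5*5))*14 = (4*(15 - 25))*14 = (4*(-10))*14 = -40*14 = -560)
S = 133408 (S = -8*(-16676) = 133408)
z = -13835 (z = -4 + (-3612 - 10219) = -4 - 13831 = -13835)
Q = 12020 (Q = 4*(3565 - 560) = 4*3005 = 12020)
z/Q + (S - 1*13691)/j = -13835/12020 + (133408 - 1*13691)/43716 = -13835*1/12020 + (133408 - 13691)*(1/43716) = -2767/2404 + 119717*(1/43716) = -2767/2404 + 119717/43716 = 20854687/13136658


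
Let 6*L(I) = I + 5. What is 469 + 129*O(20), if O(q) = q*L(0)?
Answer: 2619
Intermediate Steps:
L(I) = 5/6 + I/6 (L(I) = (I + 5)/6 = (5 + I)/6 = 5/6 + I/6)
O(q) = 5*q/6 (O(q) = q*(5/6 + (1/6)*0) = q*(5/6 + 0) = q*(5/6) = 5*q/6)
469 + 129*O(20) = 469 + 129*((5/6)*20) = 469 + 129*(50/3) = 469 + 2150 = 2619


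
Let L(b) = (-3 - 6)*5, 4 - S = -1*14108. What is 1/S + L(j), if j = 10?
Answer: -635039/14112 ≈ -45.000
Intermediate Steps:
S = 14112 (S = 4 - (-1)*14108 = 4 - 1*(-14108) = 4 + 14108 = 14112)
L(b) = -45 (L(b) = -9*5 = -45)
1/S + L(j) = 1/14112 - 45 = -635039/14112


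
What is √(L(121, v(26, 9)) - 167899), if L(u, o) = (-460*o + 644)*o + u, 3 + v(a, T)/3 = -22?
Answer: I*√2803578 ≈ 1674.4*I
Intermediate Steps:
v(a, T) = -75 (v(a, T) = -9 + 3*(-22) = -9 - 66 = -75)
L(u, o) = u + o*(644 - 460*o) (L(u, o) = (644 - 460*o)*o + u = o*(644 - 460*o) + u = u + o*(644 - 460*o))
√(L(121, v(26, 9)) - 167899) = √((121 - 460*(-75)² + 644*(-75)) - 167899) = √((121 - 460*5625 - 48300) - 167899) = √((121 - 2587500 - 48300) - 167899) = √(-2635679 - 167899) = √(-2803578) = I*√2803578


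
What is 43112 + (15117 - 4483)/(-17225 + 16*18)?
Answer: 730177310/16937 ≈ 43111.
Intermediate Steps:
43112 + (15117 - 4483)/(-17225 + 16*18) = 43112 + 10634/(-17225 + 288) = 43112 + 10634/(-16937) = 43112 + 10634*(-1/16937) = 43112 - 10634/16937 = 730177310/16937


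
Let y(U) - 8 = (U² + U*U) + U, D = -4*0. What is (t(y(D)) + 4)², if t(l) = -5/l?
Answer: 729/64 ≈ 11.391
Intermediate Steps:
D = 0
y(U) = 8 + U + 2*U² (y(U) = 8 + ((U² + U*U) + U) = 8 + ((U² + U²) + U) = 8 + (2*U² + U) = 8 + (U + 2*U²) = 8 + U + 2*U²)
(t(y(D)) + 4)² = (-5/(8 + 0 + 2*0²) + 4)² = (-5/(8 + 0 + 2*0) + 4)² = (-5/(8 + 0 + 0) + 4)² = (-5/8 + 4)² = (27/8)² = 729/64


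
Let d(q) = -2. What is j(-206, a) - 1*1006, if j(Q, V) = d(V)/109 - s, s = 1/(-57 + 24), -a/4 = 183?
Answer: -3618539/3597 ≈ -1006.0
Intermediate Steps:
a = -732 (a = -4*183 = -732)
s = -1/33 (s = 1/(-33) = -1/33 ≈ -0.030303)
j(Q, V) = 43/3597 (j(Q, V) = -2/109 - 1*(-1/33) = -2*1/109 + 1/33 = -2/109 + 1/33 = 43/3597)
j(-206, a) - 1*1006 = 43/3597 - 1*1006 = 43/3597 - 1006 = -3618539/3597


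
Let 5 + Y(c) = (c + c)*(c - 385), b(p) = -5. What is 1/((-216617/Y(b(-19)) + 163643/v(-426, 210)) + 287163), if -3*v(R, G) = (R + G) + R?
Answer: 833530/239950008837 ≈ 3.4738e-6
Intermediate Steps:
v(R, G) = -2*R/3 - G/3 (v(R, G) = -((R + G) + R)/3 = -((G + R) + R)/3 = -(G + 2*R)/3 = -2*R/3 - G/3)
Y(c) = -5 + 2*c*(-385 + c) (Y(c) = -5 + (c + c)*(c - 385) = -5 + (2*c)*(-385 + c) = -5 + 2*c*(-385 + c))
1/((-216617/Y(b(-19)) + 163643/v(-426, 210)) + 287163) = 1/((-216617/(-5 - 770*(-5) + 2*(-5)²) + 163643/(-⅔*(-426) - ⅓*210)) + 287163) = 1/((-216617/(-5 + 3850 + 2*25) + 163643/(284 - 70)) + 287163) = 1/((-216617/(-5 + 3850 + 50) + 163643/214) + 287163) = 1/((-216617/3895 + 163643*(1/214)) + 287163) = 1/((-216617*1/3895 + 163643/214) + 287163) = 1/((-216617/3895 + 163643/214) + 287163) = 1/(591033447/833530 + 287163) = 1/(239950008837/833530) = 833530/239950008837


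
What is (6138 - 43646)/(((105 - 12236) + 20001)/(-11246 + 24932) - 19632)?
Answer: 256667244/134337841 ≈ 1.9106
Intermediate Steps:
(6138 - 43646)/(((105 - 12236) + 20001)/(-11246 + 24932) - 19632) = -37508/((-12131 + 20001)/13686 - 19632) = -37508/(7870*(1/13686) - 19632) = -37508/(3935/6843 - 19632) = -37508/(-134337841/6843) = -37508*(-6843/134337841) = 256667244/134337841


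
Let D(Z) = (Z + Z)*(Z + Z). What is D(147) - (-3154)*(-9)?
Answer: 58050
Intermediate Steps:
D(Z) = 4*Z² (D(Z) = (2*Z)*(2*Z) = 4*Z²)
D(147) - (-3154)*(-9) = 4*147² - (-3154)*(-9) = 4*21609 - 1*28386 = 86436 - 28386 = 58050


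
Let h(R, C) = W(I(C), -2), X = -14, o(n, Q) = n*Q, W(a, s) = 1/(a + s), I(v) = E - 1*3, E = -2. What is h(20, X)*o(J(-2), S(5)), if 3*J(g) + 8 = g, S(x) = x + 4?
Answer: 30/7 ≈ 4.2857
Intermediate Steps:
S(x) = 4 + x
J(g) = -8/3 + g/3
I(v) = -5 (I(v) = -2 - 1*3 = -2 - 3 = -5)
o(n, Q) = Q*n
h(R, C) = -1/7 (h(R, C) = 1/(-5 - 2) = 1/(-7) = -1/7)
h(20, X)*o(J(-2), S(5)) = -(4 + 5)*(-8/3 + (1/3)*(-2))/7 = -9*(-8/3 - 2/3)/7 = -9*(-10)/(7*3) = -1/7*(-30) = 30/7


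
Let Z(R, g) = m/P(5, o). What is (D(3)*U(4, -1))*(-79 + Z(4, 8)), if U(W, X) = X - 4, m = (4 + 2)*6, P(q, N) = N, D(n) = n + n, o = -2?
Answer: 2910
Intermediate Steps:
D(n) = 2*n
m = 36 (m = 6*6 = 36)
U(W, X) = -4 + X
Z(R, g) = -18 (Z(R, g) = 36/(-2) = 36*(-½) = -18)
(D(3)*U(4, -1))*(-79 + Z(4, 8)) = ((2*3)*(-4 - 1))*(-79 - 18) = (6*(-5))*(-97) = -30*(-97) = 2910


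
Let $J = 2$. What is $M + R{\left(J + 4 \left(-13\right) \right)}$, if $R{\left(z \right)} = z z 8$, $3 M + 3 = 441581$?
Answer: $\frac{501578}{3} \approx 1.6719 \cdot 10^{5}$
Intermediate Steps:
$M = \frac{441578}{3}$ ($M = -1 + \frac{1}{3} \cdot 441581 = -1 + \frac{441581}{3} = \frac{441578}{3} \approx 1.4719 \cdot 10^{5}$)
$R{\left(z \right)} = 8 z^{2}$ ($R{\left(z \right)} = z^{2} \cdot 8 = 8 z^{2}$)
$M + R{\left(J + 4 \left(-13\right) \right)} = \frac{441578}{3} + 8 \left(2 + 4 \left(-13\right)\right)^{2} = \frac{441578}{3} + 8 \left(2 - 52\right)^{2} = \frac{441578}{3} + 8 \left(-50\right)^{2} = \frac{441578}{3} + 8 \cdot 2500 = \frac{441578}{3} + 20000 = \frac{501578}{3}$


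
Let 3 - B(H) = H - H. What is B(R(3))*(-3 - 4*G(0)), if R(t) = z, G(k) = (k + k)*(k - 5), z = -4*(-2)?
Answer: -9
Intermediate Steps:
z = 8
G(k) = 2*k*(-5 + k) (G(k) = (2*k)*(-5 + k) = 2*k*(-5 + k))
R(t) = 8
B(H) = 3 (B(H) = 3 - (H - H) = 3 - 1*0 = 3 + 0 = 3)
B(R(3))*(-3 - 4*G(0)) = 3*(-3 - 8*0*(-5 + 0)) = 3*(-3 - 8*0*(-5)) = 3*(-3 - 4*0) = 3*(-3 + 0) = 3*(-3) = -9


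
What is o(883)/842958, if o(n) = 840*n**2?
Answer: 109156460/140493 ≈ 776.95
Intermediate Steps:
o(883)/842958 = (840*883**2)/842958 = (840*779689)*(1/842958) = 654938760*(1/842958) = 109156460/140493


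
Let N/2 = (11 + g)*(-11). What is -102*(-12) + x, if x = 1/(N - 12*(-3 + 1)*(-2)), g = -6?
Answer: 193391/158 ≈ 1224.0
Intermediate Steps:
N = -110 (N = 2*((11 - 6)*(-11)) = 2*(5*(-11)) = 2*(-55) = -110)
x = -1/158 (x = 1/(-110 - 12*(-3 + 1)*(-2)) = 1/(-110 - (-24)*(-2)) = 1/(-110 - 12*4) = 1/(-110 - 48) = 1/(-158) = -1/158 ≈ -0.0063291)
-102*(-12) + x = -102*(-12) - 1/158 = 1224 - 1/158 = 193391/158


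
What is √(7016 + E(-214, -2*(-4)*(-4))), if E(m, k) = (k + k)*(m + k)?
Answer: 2*√5690 ≈ 150.86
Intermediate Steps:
E(m, k) = 2*k*(k + m) (E(m, k) = (2*k)*(k + m) = 2*k*(k + m))
√(7016 + E(-214, -2*(-4)*(-4))) = √(7016 + 2*(-2*(-4)*(-4))*(-2*(-4)*(-4) - 214)) = √(7016 + 2*(8*(-4))*(8*(-4) - 214)) = √(7016 + 2*(-32)*(-32 - 214)) = √(7016 + 2*(-32)*(-246)) = √(7016 + 15744) = √22760 = 2*√5690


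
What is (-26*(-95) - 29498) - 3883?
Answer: -30911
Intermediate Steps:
(-26*(-95) - 29498) - 3883 = (2470 - 29498) - 3883 = -27028 - 3883 = -30911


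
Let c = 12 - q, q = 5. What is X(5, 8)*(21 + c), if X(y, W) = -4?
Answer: -112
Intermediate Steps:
c = 7 (c = 12 - 1*5 = 12 - 5 = 7)
X(5, 8)*(21 + c) = -4*(21 + 7) = -4*28 = -112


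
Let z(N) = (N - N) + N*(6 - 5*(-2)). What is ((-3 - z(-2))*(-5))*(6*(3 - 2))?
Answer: -870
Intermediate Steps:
z(N) = 16*N (z(N) = 0 + N*(6 + 10) = 0 + N*16 = 0 + 16*N = 16*N)
((-3 - z(-2))*(-5))*(6*(3 - 2)) = ((-3 - 16*(-2))*(-5))*(6*(3 - 2)) = ((-3 - 1*(-32))*(-5))*(6*1) = ((-3 + 32)*(-5))*6 = (29*(-5))*6 = -145*6 = -870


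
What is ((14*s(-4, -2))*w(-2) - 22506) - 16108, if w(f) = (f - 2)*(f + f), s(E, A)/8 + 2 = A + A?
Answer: -49366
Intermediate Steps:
s(E, A) = -16 + 16*A (s(E, A) = -16 + 8*(A + A) = -16 + 8*(2*A) = -16 + 16*A)
w(f) = 2*f*(-2 + f) (w(f) = (-2 + f)*(2*f) = 2*f*(-2 + f))
((14*s(-4, -2))*w(-2) - 22506) - 16108 = ((14*(-16 + 16*(-2)))*(2*(-2)*(-2 - 2)) - 22506) - 16108 = ((14*(-16 - 32))*(2*(-2)*(-4)) - 22506) - 16108 = ((14*(-48))*16 - 22506) - 16108 = (-672*16 - 22506) - 16108 = (-10752 - 22506) - 16108 = -33258 - 16108 = -49366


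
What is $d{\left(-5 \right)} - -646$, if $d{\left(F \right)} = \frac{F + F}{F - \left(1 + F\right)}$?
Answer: $656$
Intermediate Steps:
$d{\left(F \right)} = - 2 F$ ($d{\left(F \right)} = \frac{2 F}{-1} = 2 F \left(-1\right) = - 2 F$)
$d{\left(-5 \right)} - -646 = \left(-2\right) \left(-5\right) - -646 = 10 + 646 = 656$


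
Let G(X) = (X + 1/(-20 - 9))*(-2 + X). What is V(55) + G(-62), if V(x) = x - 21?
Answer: 116122/29 ≈ 4004.2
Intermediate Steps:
V(x) = -21 + x
G(X) = (-2 + X)*(-1/29 + X) (G(X) = (X + 1/(-29))*(-2 + X) = (X - 1/29)*(-2 + X) = (-1/29 + X)*(-2 + X) = (-2 + X)*(-1/29 + X))
V(55) + G(-62) = (-21 + 55) + (2/29 + (-62)² - 59/29*(-62)) = 34 + (2/29 + 3844 + 3658/29) = 34 + 115136/29 = 116122/29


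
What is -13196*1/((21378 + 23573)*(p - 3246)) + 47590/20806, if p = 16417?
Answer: 14087683453707/6159092207263 ≈ 2.2873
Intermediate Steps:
-13196*1/((21378 + 23573)*(p - 3246)) + 47590/20806 = -13196*1/((16417 - 3246)*(21378 + 23573)) + 47590/20806 = -13196/(13171*44951) + 47590*(1/20806) = -13196/592049621 + 23795/10403 = 14087683453707/6159092207263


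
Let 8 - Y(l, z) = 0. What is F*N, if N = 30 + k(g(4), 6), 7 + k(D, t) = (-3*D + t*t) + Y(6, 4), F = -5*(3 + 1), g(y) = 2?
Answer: -1220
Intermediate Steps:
F = -20 (F = -5*4 = -20)
Y(l, z) = 8 (Y(l, z) = 8 - 1*0 = 8 + 0 = 8)
k(D, t) = 1 + t² - 3*D (k(D, t) = -7 + ((-3*D + t*t) + 8) = -7 + ((-3*D + t²) + 8) = -7 + ((t² - 3*D) + 8) = -7 + (8 + t² - 3*D) = 1 + t² - 3*D)
N = 61 (N = 30 + (1 + 6² - 3*2) = 30 + (1 + 36 - 6) = 30 + 31 = 61)
F*N = -20*61 = -1220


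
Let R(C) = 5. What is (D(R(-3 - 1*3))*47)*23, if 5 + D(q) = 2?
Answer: -3243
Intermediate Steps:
D(q) = -3 (D(q) = -5 + 2 = -3)
(D(R(-3 - 1*3))*47)*23 = -3*47*23 = -141*23 = -3243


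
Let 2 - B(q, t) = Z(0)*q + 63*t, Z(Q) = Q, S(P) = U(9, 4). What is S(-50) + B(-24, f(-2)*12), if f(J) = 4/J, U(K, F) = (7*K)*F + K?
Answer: 1775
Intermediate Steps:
U(K, F) = K + 7*F*K (U(K, F) = 7*F*K + K = K + 7*F*K)
S(P) = 261 (S(P) = 9*(1 + 7*4) = 9*(1 + 28) = 9*29 = 261)
B(q, t) = 2 - 63*t (B(q, t) = 2 - (0*q + 63*t) = 2 - (0 + 63*t) = 2 - 63*t)
S(-50) + B(-24, f(-2)*12) = 261 + (2 - 63*4/(-2)*12) = 261 + (2 - 63*4*(-½)*12) = 261 + (2 - (-126)*12) = 261 + (2 - 63*(-24)) = 261 + (2 + 1512) = 261 + 1514 = 1775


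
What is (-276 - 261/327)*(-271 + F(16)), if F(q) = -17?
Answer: 8689248/109 ≈ 79718.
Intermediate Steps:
(-276 - 261/327)*(-271 + F(16)) = (-276 - 261/327)*(-271 - 17) = (-276 - 261*1/327)*(-288) = (-276 - 87/109)*(-288) = -30171/109*(-288) = 8689248/109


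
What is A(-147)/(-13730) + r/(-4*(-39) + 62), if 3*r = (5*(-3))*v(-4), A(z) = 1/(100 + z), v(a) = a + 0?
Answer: 6453209/70338790 ≈ 0.091745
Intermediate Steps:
v(a) = a
r = 20 (r = ((5*(-3))*(-4))/3 = (-15*(-4))/3 = (⅓)*60 = 20)
A(-147)/(-13730) + r/(-4*(-39) + 62) = 1/((100 - 147)*(-13730)) + 20/(-4*(-39) + 62) = -1/13730/(-47) + 20/(156 + 62) = -1/47*(-1/13730) + 20/218 = 1/645310 + 20*(1/218) = 1/645310 + 10/109 = 6453209/70338790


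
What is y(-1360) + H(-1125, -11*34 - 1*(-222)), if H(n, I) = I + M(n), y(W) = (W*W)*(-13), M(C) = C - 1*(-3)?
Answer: -24046074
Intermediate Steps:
M(C) = 3 + C (M(C) = C + 3 = 3 + C)
y(W) = -13*W**2 (y(W) = W**2*(-13) = -13*W**2)
H(n, I) = 3 + I + n (H(n, I) = I + (3 + n) = 3 + I + n)
y(-1360) + H(-1125, -11*34 - 1*(-222)) = -13*(-1360)**2 + (3 + (-11*34 - 1*(-222)) - 1125) = -13*1849600 + (3 + (-374 + 222) - 1125) = -24044800 + (3 - 152 - 1125) = -24044800 - 1274 = -24046074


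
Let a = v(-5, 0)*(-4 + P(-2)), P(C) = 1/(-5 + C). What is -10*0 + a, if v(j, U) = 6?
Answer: -174/7 ≈ -24.857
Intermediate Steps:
a = -174/7 (a = 6*(-4 + 1/(-5 - 2)) = 6*(-4 + 1/(-7)) = 6*(-4 - ⅐) = 6*(-29/7) = -174/7 ≈ -24.857)
-10*0 + a = -10*0 - 174/7 = 0 - 174/7 = -174/7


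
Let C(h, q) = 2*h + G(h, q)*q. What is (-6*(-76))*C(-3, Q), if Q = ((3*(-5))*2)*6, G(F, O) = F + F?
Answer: 489744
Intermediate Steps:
G(F, O) = 2*F
Q = -180 (Q = -15*2*6 = -30*6 = -180)
C(h, q) = 2*h + 2*h*q (C(h, q) = 2*h + (2*h)*q = 2*h + 2*h*q)
(-6*(-76))*C(-3, Q) = (-6*(-76))*(2*(-3)*(1 - 180)) = 456*(2*(-3)*(-179)) = 456*1074 = 489744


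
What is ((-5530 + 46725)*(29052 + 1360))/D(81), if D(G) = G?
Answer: 1252822340/81 ≈ 1.5467e+7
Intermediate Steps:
((-5530 + 46725)*(29052 + 1360))/D(81) = ((-5530 + 46725)*(29052 + 1360))/81 = (41195*30412)*(1/81) = 1252822340*(1/81) = 1252822340/81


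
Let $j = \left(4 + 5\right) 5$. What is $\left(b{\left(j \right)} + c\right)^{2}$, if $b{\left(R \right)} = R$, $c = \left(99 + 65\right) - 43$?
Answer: $27556$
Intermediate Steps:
$c = 121$ ($c = 164 - 43 = 121$)
$j = 45$ ($j = 9 \cdot 5 = 45$)
$\left(b{\left(j \right)} + c\right)^{2} = \left(45 + 121\right)^{2} = 166^{2} = 27556$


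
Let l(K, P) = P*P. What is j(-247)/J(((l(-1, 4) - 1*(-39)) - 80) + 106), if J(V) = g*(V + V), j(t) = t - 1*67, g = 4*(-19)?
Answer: 157/6156 ≈ 0.025504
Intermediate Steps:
l(K, P) = P**2
g = -76
j(t) = -67 + t (j(t) = t - 67 = -67 + t)
J(V) = -152*V (J(V) = -76*(V + V) = -152*V)
j(-247)/J(((l(-1, 4) - 1*(-39)) - 80) + 106) = (-67 - 247)/((-152*(((4**2 - 1*(-39)) - 80) + 106))) = -314*(-1/(152*(((16 + 39) - 80) + 106))) = -314*(-1/(152*((55 - 80) + 106))) = -314*(-1/(152*(-25 + 106))) = -314/((-152*81)) = -314/(-12312) = -314*(-1/12312) = 157/6156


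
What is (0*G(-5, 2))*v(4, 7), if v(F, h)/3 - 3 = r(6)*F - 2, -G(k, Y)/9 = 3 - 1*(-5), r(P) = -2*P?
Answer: 0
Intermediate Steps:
G(k, Y) = -72 (G(k, Y) = -9*(3 - 1*(-5)) = -9*(3 + 5) = -9*8 = -72)
v(F, h) = 3 - 36*F (v(F, h) = 9 + 3*((-2*6)*F - 2) = 9 + 3*(-12*F - 2) = 9 + 3*(-2 - 12*F) = 9 + (-6 - 36*F) = 3 - 36*F)
(0*G(-5, 2))*v(4, 7) = (0*(-72))*(3 - 36*4) = 0*(3 - 144) = 0*(-141) = 0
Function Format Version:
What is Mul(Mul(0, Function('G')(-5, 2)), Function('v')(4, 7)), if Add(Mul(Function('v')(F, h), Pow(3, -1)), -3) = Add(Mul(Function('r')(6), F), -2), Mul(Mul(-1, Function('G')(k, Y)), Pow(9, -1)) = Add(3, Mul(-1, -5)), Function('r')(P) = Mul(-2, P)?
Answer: 0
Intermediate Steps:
Function('G')(k, Y) = -72 (Function('G')(k, Y) = Mul(-9, Add(3, Mul(-1, -5))) = Mul(-9, Add(3, 5)) = Mul(-9, 8) = -72)
Function('v')(F, h) = Add(3, Mul(-36, F)) (Function('v')(F, h) = Add(9, Mul(3, Add(Mul(Mul(-2, 6), F), -2))) = Add(9, Mul(3, Add(Mul(-12, F), -2))) = Add(9, Mul(3, Add(-2, Mul(-12, F)))) = Add(9, Add(-6, Mul(-36, F))) = Add(3, Mul(-36, F)))
Mul(Mul(0, Function('G')(-5, 2)), Function('v')(4, 7)) = Mul(Mul(0, -72), Add(3, Mul(-36, 4))) = Mul(0, Add(3, -144)) = Mul(0, -141) = 0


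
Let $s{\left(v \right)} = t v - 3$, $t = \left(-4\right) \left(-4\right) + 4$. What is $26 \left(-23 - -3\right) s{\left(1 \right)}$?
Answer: $-8840$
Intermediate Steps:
$t = 20$ ($t = 16 + 4 = 20$)
$s{\left(v \right)} = -3 + 20 v$ ($s{\left(v \right)} = 20 v - 3 = -3 + 20 v$)
$26 \left(-23 - -3\right) s{\left(1 \right)} = 26 \left(-23 - -3\right) \left(-3 + 20 \cdot 1\right) = 26 \left(-23 + 3\right) \left(-3 + 20\right) = 26 \left(-20\right) 17 = \left(-520\right) 17 = -8840$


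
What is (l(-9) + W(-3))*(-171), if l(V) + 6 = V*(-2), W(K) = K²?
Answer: -3591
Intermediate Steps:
l(V) = -6 - 2*V (l(V) = -6 + V*(-2) = -6 - 2*V)
(l(-9) + W(-3))*(-171) = ((-6 - 2*(-9)) + (-3)²)*(-171) = ((-6 + 18) + 9)*(-171) = (12 + 9)*(-171) = 21*(-171) = -3591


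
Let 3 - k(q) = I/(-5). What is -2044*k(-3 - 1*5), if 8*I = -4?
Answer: -29638/5 ≈ -5927.6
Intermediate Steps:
I = -½ (I = (⅛)*(-4) = -½ ≈ -0.50000)
k(q) = 29/10 (k(q) = 3 - (-1)/(2*(-5)) = 3 - (-1)*(-1)/(2*5) = 3 - 1*⅒ = 3 - ⅒ = 29/10)
-2044*k(-3 - 1*5) = -2044*29/10 = -29638/5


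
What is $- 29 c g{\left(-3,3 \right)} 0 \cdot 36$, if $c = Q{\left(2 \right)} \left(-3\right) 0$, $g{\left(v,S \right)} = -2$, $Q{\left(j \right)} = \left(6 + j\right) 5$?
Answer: $0$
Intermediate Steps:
$Q{\left(j \right)} = 30 + 5 j$
$c = 0$ ($c = \left(30 + 5 \cdot 2\right) \left(-3\right) 0 = \left(30 + 10\right) \left(-3\right) 0 = 40 \left(-3\right) 0 = \left(-120\right) 0 = 0$)
$- 29 c g{\left(-3,3 \right)} 0 \cdot 36 = - 29 \cdot 0 \left(-2\right) 0 \cdot 36 = - 29 \cdot 0 \cdot 0 \cdot 36 = \left(-29\right) 0 \cdot 36 = 0 \cdot 36 = 0$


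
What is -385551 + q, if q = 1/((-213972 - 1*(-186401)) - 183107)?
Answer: -81227113579/210678 ≈ -3.8555e+5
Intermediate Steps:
q = -1/210678 (q = 1/((-213972 + 186401) - 183107) = 1/(-27571 - 183107) = 1/(-210678) = -1/210678 ≈ -4.7466e-6)
-385551 + q = -385551 - 1/210678 = -81227113579/210678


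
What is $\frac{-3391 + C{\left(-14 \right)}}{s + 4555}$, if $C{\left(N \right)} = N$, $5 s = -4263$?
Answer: $- \frac{17025}{18512} \approx -0.91967$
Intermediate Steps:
$s = - \frac{4263}{5}$ ($s = \frac{1}{5} \left(-4263\right) = - \frac{4263}{5} \approx -852.6$)
$\frac{-3391 + C{\left(-14 \right)}}{s + 4555} = \frac{-3391 - 14}{- \frac{4263}{5} + 4555} = - \frac{3405}{\frac{18512}{5}} = \left(-3405\right) \frac{5}{18512} = - \frac{17025}{18512}$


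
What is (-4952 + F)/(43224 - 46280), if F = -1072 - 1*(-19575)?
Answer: -13551/3056 ≈ -4.4342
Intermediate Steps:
F = 18503 (F = -1072 + 19575 = 18503)
(-4952 + F)/(43224 - 46280) = (-4952 + 18503)/(43224 - 46280) = 13551/(-3056) = 13551*(-1/3056) = -13551/3056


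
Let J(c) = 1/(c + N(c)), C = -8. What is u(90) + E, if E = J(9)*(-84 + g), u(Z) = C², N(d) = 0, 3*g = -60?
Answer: 472/9 ≈ 52.444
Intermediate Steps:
g = -20 (g = (⅓)*(-60) = -20)
J(c) = 1/c (J(c) = 1/(c + 0) = 1/c)
u(Z) = 64 (u(Z) = (-8)² = 64)
E = -104/9 (E = (-84 - 20)/9 = (⅑)*(-104) = -104/9 ≈ -11.556)
u(90) + E = 64 - 104/9 = 472/9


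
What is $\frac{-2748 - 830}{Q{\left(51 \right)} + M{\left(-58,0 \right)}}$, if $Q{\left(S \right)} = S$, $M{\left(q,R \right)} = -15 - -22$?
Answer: $- \frac{1789}{29} \approx -61.69$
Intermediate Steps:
$M{\left(q,R \right)} = 7$ ($M{\left(q,R \right)} = -15 + 22 = 7$)
$\frac{-2748 - 830}{Q{\left(51 \right)} + M{\left(-58,0 \right)}} = \frac{-2748 - 830}{51 + 7} = - \frac{3578}{58} = \left(-3578\right) \frac{1}{58} = - \frac{1789}{29}$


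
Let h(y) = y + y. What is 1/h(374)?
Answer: 1/748 ≈ 0.0013369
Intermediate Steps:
h(y) = 2*y
1/h(374) = 1/(2*374) = 1/748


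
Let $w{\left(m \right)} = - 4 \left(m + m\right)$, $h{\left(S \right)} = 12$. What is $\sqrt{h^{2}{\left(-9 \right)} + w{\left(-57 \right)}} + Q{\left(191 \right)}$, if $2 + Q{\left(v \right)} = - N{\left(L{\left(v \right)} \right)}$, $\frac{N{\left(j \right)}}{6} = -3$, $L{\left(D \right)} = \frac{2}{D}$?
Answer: $16 + 10 \sqrt{6} \approx 40.495$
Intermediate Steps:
$w{\left(m \right)} = - 8 m$ ($w{\left(m \right)} = - 4 \cdot 2 m = - 8 m$)
$N{\left(j \right)} = -18$ ($N{\left(j \right)} = 6 \left(-3\right) = -18$)
$Q{\left(v \right)} = 16$ ($Q{\left(v \right)} = -2 - -18 = -2 + 18 = 16$)
$\sqrt{h^{2}{\left(-9 \right)} + w{\left(-57 \right)}} + Q{\left(191 \right)} = \sqrt{12^{2} - -456} + 16 = \sqrt{144 + 456} + 16 = \sqrt{600} + 16 = 10 \sqrt{6} + 16 = 16 + 10 \sqrt{6}$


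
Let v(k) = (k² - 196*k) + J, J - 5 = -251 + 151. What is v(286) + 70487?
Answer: 96132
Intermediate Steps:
J = -95 (J = 5 + (-251 + 151) = 5 - 100 = -95)
v(k) = -95 + k² - 196*k (v(k) = (k² - 196*k) - 95 = -95 + k² - 196*k)
v(286) + 70487 = (-95 + 286² - 196*286) + 70487 = (-95 + 81796 - 56056) + 70487 = 25645 + 70487 = 96132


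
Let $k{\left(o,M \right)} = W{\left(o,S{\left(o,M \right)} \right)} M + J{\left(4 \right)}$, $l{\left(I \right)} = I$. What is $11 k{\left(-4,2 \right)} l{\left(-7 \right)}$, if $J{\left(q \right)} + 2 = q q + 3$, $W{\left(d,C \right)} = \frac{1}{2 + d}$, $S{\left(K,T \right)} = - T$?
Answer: $-1232$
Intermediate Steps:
$J{\left(q \right)} = 1 + q^{2}$ ($J{\left(q \right)} = -2 + \left(q q + 3\right) = -2 + \left(q^{2} + 3\right) = -2 + \left(3 + q^{2}\right) = 1 + q^{2}$)
$k{\left(o,M \right)} = 17 + \frac{M}{2 + o}$ ($k{\left(o,M \right)} = \frac{M}{2 + o} + \left(1 + 4^{2}\right) = \frac{M}{2 + o} + \left(1 + 16\right) = \frac{M}{2 + o} + 17 = 17 + \frac{M}{2 + o}$)
$11 k{\left(-4,2 \right)} l{\left(-7 \right)} = 11 \frac{34 + 2 + 17 \left(-4\right)}{2 - 4} \left(-7\right) = 11 \frac{34 + 2 - 68}{-2} \left(-7\right) = 11 \left(\left(- \frac{1}{2}\right) \left(-32\right)\right) \left(-7\right) = 11 \cdot 16 \left(-7\right) = 176 \left(-7\right) = -1232$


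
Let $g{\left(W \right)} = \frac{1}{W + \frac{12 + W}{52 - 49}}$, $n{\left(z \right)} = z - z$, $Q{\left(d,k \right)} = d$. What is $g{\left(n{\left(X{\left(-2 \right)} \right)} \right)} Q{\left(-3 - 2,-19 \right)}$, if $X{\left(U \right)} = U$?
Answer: $- \frac{5}{4} \approx -1.25$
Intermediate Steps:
$n{\left(z \right)} = 0$
$g{\left(W \right)} = \frac{1}{4 + \frac{4 W}{3}}$ ($g{\left(W \right)} = \frac{1}{W + \frac{12 + W}{3}} = \frac{1}{W + \left(12 + W\right) \frac{1}{3}} = \frac{1}{W + \left(4 + \frac{W}{3}\right)} = \frac{1}{4 + \frac{4 W}{3}}$)
$g{\left(n{\left(X{\left(-2 \right)} \right)} \right)} Q{\left(-3 - 2,-19 \right)} = \frac{3}{4 \left(3 + 0\right)} \left(-3 - 2\right) = \frac{3}{4 \cdot 3} \left(-5\right) = \frac{3}{4} \cdot \frac{1}{3} \left(-5\right) = \frac{1}{4} \left(-5\right) = - \frac{5}{4}$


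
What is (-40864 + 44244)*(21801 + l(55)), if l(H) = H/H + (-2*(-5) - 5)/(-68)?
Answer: 1252738695/17 ≈ 7.3690e+7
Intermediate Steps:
l(H) = 63/68 (l(H) = 1 + (10 - 5)*(-1/68) = 1 + 5*(-1/68) = 1 - 5/68 = 63/68)
(-40864 + 44244)*(21801 + l(55)) = (-40864 + 44244)*(21801 + 63/68) = 3380*(1482531/68) = 1252738695/17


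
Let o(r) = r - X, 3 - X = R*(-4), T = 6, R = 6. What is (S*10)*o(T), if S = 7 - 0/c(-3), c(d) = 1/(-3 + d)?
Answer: -1470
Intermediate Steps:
X = 27 (X = 3 - 6*(-4) = 3 - 1*(-24) = 3 + 24 = 27)
o(r) = -27 + r (o(r) = r - 1*27 = r - 27 = -27 + r)
S = 7 (S = 7 - 0/(1/(-3 - 3)) = 7 - 0/(1/(-6)) = 7 - 0/(-1/6) = 7 - 0*(-6) = 7 - 1*0 = 7 + 0 = 7)
(S*10)*o(T) = (7*10)*(-27 + 6) = 70*(-21) = -1470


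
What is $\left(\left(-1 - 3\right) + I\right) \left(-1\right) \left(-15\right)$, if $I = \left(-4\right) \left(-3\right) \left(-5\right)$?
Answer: $-960$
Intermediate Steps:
$I = -60$ ($I = 12 \left(-5\right) = -60$)
$\left(\left(-1 - 3\right) + I\right) \left(-1\right) \left(-15\right) = \left(\left(-1 - 3\right) - 60\right) \left(-1\right) \left(-15\right) = \left(-4 - 60\right) \left(-1\right) \left(-15\right) = \left(-64\right) \left(-1\right) \left(-15\right) = 64 \left(-15\right) = -960$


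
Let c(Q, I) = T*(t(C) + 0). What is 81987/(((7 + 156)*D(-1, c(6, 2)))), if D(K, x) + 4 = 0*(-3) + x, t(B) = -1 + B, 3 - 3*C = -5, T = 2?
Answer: -245961/326 ≈ -754.48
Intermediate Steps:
C = 8/3 (C = 1 - 1/3*(-5) = 1 + 5/3 = 8/3 ≈ 2.6667)
c(Q, I) = 10/3 (c(Q, I) = 2*((-1 + 8/3) + 0) = 2*(5/3 + 0) = 2*(5/3) = 10/3)
D(K, x) = -4 + x (D(K, x) = -4 + (0*(-3) + x) = -4 + (0 + x) = -4 + x)
81987/(((7 + 156)*D(-1, c(6, 2)))) = 81987/(((7 + 156)*(-4 + 10/3))) = 81987/((163*(-2/3))) = 81987/(-326/3) = 81987*(-3/326) = -245961/326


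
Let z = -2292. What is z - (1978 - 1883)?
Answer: -2387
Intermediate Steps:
z - (1978 - 1883) = -2292 - (1978 - 1883) = -2292 - 1*95 = -2292 - 95 = -2387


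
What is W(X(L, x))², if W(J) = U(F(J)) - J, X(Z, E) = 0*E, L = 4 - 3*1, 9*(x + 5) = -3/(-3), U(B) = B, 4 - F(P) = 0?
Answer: 16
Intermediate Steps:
F(P) = 4 (F(P) = 4 - 1*0 = 4 + 0 = 4)
x = -44/9 (x = -5 + (-3/(-3))/9 = -5 + (-3*(-⅓))/9 = -5 + (⅑)*1 = -5 + ⅑ = -44/9 ≈ -4.8889)
L = 1 (L = 4 - 3 = 1)
X(Z, E) = 0
W(J) = 4 - J
W(X(L, x))² = (4 - 1*0)² = (4 + 0)² = 4² = 16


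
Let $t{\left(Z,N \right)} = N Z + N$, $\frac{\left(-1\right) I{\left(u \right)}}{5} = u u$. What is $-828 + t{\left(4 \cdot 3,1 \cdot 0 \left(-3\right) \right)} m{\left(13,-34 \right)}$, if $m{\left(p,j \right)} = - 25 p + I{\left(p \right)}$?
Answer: $-828$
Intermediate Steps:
$I{\left(u \right)} = - 5 u^{2}$ ($I{\left(u \right)} = - 5 u u = - 5 u^{2}$)
$t{\left(Z,N \right)} = N + N Z$
$m{\left(p,j \right)} = - 25 p - 5 p^{2}$
$-828 + t{\left(4 \cdot 3,1 \cdot 0 \left(-3\right) \right)} m{\left(13,-34 \right)} = -828 + 1 \cdot 0 \left(-3\right) \left(1 + 4 \cdot 3\right) 5 \cdot 13 \left(-5 - 13\right) = -828 + 0 \left(-3\right) \left(1 + 12\right) 5 \cdot 13 \left(-5 - 13\right) = -828 + 0 \cdot 13 \cdot 5 \cdot 13 \left(-18\right) = -828 + 0 \left(-1170\right) = -828 + 0 = -828$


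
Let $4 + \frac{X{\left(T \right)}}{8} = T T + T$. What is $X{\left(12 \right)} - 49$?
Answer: $1167$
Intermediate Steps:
$X{\left(T \right)} = -32 + 8 T + 8 T^{2}$ ($X{\left(T \right)} = -32 + 8 \left(T T + T\right) = -32 + 8 \left(T^{2} + T\right) = -32 + 8 \left(T + T^{2}\right) = -32 + \left(8 T + 8 T^{2}\right) = -32 + 8 T + 8 T^{2}$)
$X{\left(12 \right)} - 49 = \left(-32 + 8 \cdot 12 + 8 \cdot 12^{2}\right) - 49 = \left(-32 + 96 + 8 \cdot 144\right) - 49 = \left(-32 + 96 + 1152\right) - 49 = 1216 - 49 = 1167$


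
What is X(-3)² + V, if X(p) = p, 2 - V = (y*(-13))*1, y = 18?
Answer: 245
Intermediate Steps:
V = 236 (V = 2 - 18*(-13) = 2 - (-234) = 2 - 1*(-234) = 2 + 234 = 236)
X(-3)² + V = (-3)² + 236 = 9 + 236 = 245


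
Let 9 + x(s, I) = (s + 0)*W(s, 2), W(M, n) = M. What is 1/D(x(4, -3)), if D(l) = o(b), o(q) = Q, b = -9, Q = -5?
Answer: -1/5 ≈ -0.20000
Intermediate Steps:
o(q) = -5
x(s, I) = -9 + s**2 (x(s, I) = -9 + (s + 0)*s = -9 + s*s = -9 + s**2)
D(l) = -5
1/D(x(4, -3)) = 1/(-5) = -1/5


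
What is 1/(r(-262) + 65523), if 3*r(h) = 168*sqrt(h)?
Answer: 65523/4294085161 - 56*I*sqrt(262)/4294085161 ≈ 1.5259e-5 - 2.1109e-7*I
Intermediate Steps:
r(h) = 56*sqrt(h) (r(h) = (168*sqrt(h))/3 = 56*sqrt(h))
1/(r(-262) + 65523) = 1/(56*sqrt(-262) + 65523) = 1/(56*(I*sqrt(262)) + 65523) = 1/(56*I*sqrt(262) + 65523) = 1/(65523 + 56*I*sqrt(262))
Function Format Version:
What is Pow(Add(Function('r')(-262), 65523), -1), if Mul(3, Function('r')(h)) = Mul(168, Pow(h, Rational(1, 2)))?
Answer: Add(Rational(65523, 4294085161), Mul(Rational(-56, 4294085161), I, Pow(262, Rational(1, 2)))) ≈ Add(1.5259e-5, Mul(-2.1109e-7, I))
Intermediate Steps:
Function('r')(h) = Mul(56, Pow(h, Rational(1, 2))) (Function('r')(h) = Mul(Rational(1, 3), Mul(168, Pow(h, Rational(1, 2)))) = Mul(56, Pow(h, Rational(1, 2))))
Pow(Add(Function('r')(-262), 65523), -1) = Pow(Add(Mul(56, Pow(-262, Rational(1, 2))), 65523), -1) = Pow(Add(Mul(56, Mul(I, Pow(262, Rational(1, 2)))), 65523), -1) = Pow(Add(Mul(56, I, Pow(262, Rational(1, 2))), 65523), -1) = Pow(Add(65523, Mul(56, I, Pow(262, Rational(1, 2)))), -1)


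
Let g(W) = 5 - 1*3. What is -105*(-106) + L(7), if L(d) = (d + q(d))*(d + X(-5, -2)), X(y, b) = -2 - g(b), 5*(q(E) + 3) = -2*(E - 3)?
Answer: 55686/5 ≈ 11137.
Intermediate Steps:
g(W) = 2 (g(W) = 5 - 3 = 2)
q(E) = -9/5 - 2*E/5 (q(E) = -3 + (-2*(E - 3))/5 = -3 + (-2*(-3 + E))/5 = -3 + (6 - 2*E)/5 = -3 + (6/5 - 2*E/5) = -9/5 - 2*E/5)
X(y, b) = -4 (X(y, b) = -2 - 1*2 = -2 - 2 = -4)
L(d) = (-4 + d)*(-9/5 + 3*d/5) (L(d) = (d + (-9/5 - 2*d/5))*(d - 4) = (-9/5 + 3*d/5)*(-4 + d) = (-4 + d)*(-9/5 + 3*d/5))
-105*(-106) + L(7) = -105*(-106) + (36/5 - 21/5*7 + (3/5)*7**2) = 11130 + (36/5 - 147/5 + (3/5)*49) = 11130 + (36/5 - 147/5 + 147/5) = 11130 + 36/5 = 55686/5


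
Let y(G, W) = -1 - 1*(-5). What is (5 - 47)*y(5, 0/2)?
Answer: -168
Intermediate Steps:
y(G, W) = 4 (y(G, W) = -1 + 5 = 4)
(5 - 47)*y(5, 0/2) = (5 - 47)*4 = -42*4 = -168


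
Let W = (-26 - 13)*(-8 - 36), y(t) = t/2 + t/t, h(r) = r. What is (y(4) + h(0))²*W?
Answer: 15444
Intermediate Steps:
y(t) = 1 + t/2 (y(t) = t*(½) + 1 = t/2 + 1 = 1 + t/2)
W = 1716 (W = -39*(-44) = 1716)
(y(4) + h(0))²*W = ((1 + (½)*4) + 0)²*1716 = ((1 + 2) + 0)²*1716 = (3 + 0)²*1716 = 3²*1716 = 9*1716 = 15444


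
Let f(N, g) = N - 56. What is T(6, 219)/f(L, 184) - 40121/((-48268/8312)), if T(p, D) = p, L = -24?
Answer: 3334821319/482680 ≈ 6909.0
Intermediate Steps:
f(N, g) = -56 + N
T(6, 219)/f(L, 184) - 40121/((-48268/8312)) = 6/(-56 - 24) - 40121/((-48268/8312)) = 6/(-80) - 40121/((-48268*1/8312)) = 6*(-1/80) - 40121/(-12067/2078) = -3/40 - 40121*(-2078/12067) = -3/40 + 83371438/12067 = 3334821319/482680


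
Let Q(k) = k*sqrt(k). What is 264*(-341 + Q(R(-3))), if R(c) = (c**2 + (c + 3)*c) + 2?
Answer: -90024 + 2904*sqrt(11) ≈ -80393.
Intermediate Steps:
R(c) = 2 + c**2 + c*(3 + c) (R(c) = (c**2 + (3 + c)*c) + 2 = (c**2 + c*(3 + c)) + 2 = 2 + c**2 + c*(3 + c))
Q(k) = k**(3/2)
264*(-341 + Q(R(-3))) = 264*(-341 + (2 + 2*(-3)**2 + 3*(-3))**(3/2)) = 264*(-341 + (2 + 2*9 - 9)**(3/2)) = 264*(-341 + (2 + 18 - 9)**(3/2)) = 264*(-341 + 11**(3/2)) = 264*(-341 + 11*sqrt(11)) = -90024 + 2904*sqrt(11)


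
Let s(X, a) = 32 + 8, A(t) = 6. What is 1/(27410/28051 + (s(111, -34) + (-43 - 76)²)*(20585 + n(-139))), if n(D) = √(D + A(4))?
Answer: 230020475335686495/67241351385238132351931158 - 11174178992801*I*√133/67241351385238132351931158 ≈ 3.4208e-9 - 1.9165e-12*I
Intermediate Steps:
s(X, a) = 40
n(D) = √(6 + D) (n(D) = √(D + 6) = √(6 + D))
1/(27410/28051 + (s(111, -34) + (-43 - 76)²)*(20585 + n(-139))) = 1/(27410/28051 + (40 + (-43 - 76)²)*(20585 + √(6 - 139))) = 1/(27410*(1/28051) + (40 + (-119)²)*(20585 + √(-133))) = 1/(27410/28051 + (40 + 14161)*(20585 + I*√133)) = 1/(27410/28051 + 14201*(20585 + I*√133)) = 1/(27410/28051 + (292327585 + 14201*I*√133)) = 1/(8200081114245/28051 + 14201*I*√133)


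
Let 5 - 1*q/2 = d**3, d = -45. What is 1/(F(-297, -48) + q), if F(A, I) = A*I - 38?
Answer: 1/196478 ≈ 5.0896e-6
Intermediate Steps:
q = 182260 (q = 10 - 2*(-45)**3 = 10 - 2*(-91125) = 10 + 182250 = 182260)
F(A, I) = -38 + A*I
1/(F(-297, -48) + q) = 1/((-38 - 297*(-48)) + 182260) = 1/((-38 + 14256) + 182260) = 1/(14218 + 182260) = 1/196478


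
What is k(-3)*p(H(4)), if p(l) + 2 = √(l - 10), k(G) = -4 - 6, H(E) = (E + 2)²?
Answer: 20 - 10*√26 ≈ -30.990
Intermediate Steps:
H(E) = (2 + E)²
k(G) = -10
p(l) = -2 + √(-10 + l) (p(l) = -2 + √(l - 10) = -2 + √(-10 + l))
k(-3)*p(H(4)) = -10*(-2 + √(-10 + (2 + 4)²)) = -10*(-2 + √(-10 + 6²)) = -10*(-2 + √(-10 + 36)) = -10*(-2 + √26) = 20 - 10*√26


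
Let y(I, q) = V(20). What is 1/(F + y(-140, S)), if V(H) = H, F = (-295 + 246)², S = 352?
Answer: 1/2421 ≈ 0.00041305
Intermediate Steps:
F = 2401 (F = (-49)² = 2401)
y(I, q) = 20
1/(F + y(-140, S)) = 1/(2401 + 20) = 1/2421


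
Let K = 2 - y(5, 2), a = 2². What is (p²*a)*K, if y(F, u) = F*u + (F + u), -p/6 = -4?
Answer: -34560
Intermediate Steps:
p = 24 (p = -6*(-4) = 24)
a = 4
y(F, u) = F + u + F*u
K = -15 (K = 2 - (5 + 2 + 5*2) = 2 - (5 + 2 + 10) = 2 - 1*17 = 2 - 17 = -15)
(p²*a)*K = (24²*4)*(-15) = (576*4)*(-15) = 2304*(-15) = -34560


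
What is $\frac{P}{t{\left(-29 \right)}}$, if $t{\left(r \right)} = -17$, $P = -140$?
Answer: $\frac{140}{17} \approx 8.2353$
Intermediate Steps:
$\frac{P}{t{\left(-29 \right)}} = - \frac{140}{-17} = \left(-140\right) \left(- \frac{1}{17}\right) = \frac{140}{17}$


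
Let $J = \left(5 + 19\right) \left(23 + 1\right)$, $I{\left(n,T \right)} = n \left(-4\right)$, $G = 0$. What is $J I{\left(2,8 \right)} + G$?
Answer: $-4608$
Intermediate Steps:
$I{\left(n,T \right)} = - 4 n$
$J = 576$ ($J = 24 \cdot 24 = 576$)
$J I{\left(2,8 \right)} + G = 576 \left(\left(-4\right) 2\right) + 0 = 576 \left(-8\right) + 0 = -4608 + 0 = -4608$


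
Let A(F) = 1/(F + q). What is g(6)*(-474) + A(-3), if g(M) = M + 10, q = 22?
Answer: -144095/19 ≈ -7583.9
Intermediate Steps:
A(F) = 1/(22 + F) (A(F) = 1/(F + 22) = 1/(22 + F))
g(M) = 10 + M
g(6)*(-474) + A(-3) = (10 + 6)*(-474) + 1/(22 - 3) = 16*(-474) + 1/19 = -7584 + 1/19 = -144095/19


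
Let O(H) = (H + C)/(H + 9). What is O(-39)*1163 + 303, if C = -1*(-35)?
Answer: 6871/15 ≈ 458.07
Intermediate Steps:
C = 35
O(H) = (35 + H)/(9 + H) (O(H) = (H + 35)/(H + 9) = (35 + H)/(9 + H))
O(-39)*1163 + 303 = ((35 - 39)/(9 - 39))*1163 + 303 = (-4/(-30))*1163 + 303 = -1/30*(-4)*1163 + 303 = (2/15)*1163 + 303 = 2326/15 + 303 = 6871/15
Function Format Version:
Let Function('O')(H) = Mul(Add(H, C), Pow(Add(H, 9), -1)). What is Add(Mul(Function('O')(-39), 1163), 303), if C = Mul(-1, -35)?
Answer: Rational(6871, 15) ≈ 458.07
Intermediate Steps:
C = 35
Function('O')(H) = Mul(Pow(Add(9, H), -1), Add(35, H)) (Function('O')(H) = Mul(Add(H, 35), Pow(Add(H, 9), -1)) = Mul(Add(35, H), Pow(Add(9, H), -1)) = Mul(Pow(Add(9, H), -1), Add(35, H)))
Add(Mul(Function('O')(-39), 1163), 303) = Add(Mul(Mul(Pow(Add(9, -39), -1), Add(35, -39)), 1163), 303) = Add(Mul(Mul(Pow(-30, -1), -4), 1163), 303) = Add(Mul(Mul(Rational(-1, 30), -4), 1163), 303) = Add(Mul(Rational(2, 15), 1163), 303) = Add(Rational(2326, 15), 303) = Rational(6871, 15)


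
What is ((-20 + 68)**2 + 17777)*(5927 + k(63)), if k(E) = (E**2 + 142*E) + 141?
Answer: 381197623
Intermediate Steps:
k(E) = 141 + E**2 + 142*E
((-20 + 68)**2 + 17777)*(5927 + k(63)) = ((-20 + 68)**2 + 17777)*(5927 + (141 + 63**2 + 142*63)) = (48**2 + 17777)*(5927 + (141 + 3969 + 8946)) = (2304 + 17777)*(5927 + 13056) = 20081*18983 = 381197623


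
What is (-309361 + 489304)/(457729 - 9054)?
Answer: 179943/448675 ≈ 0.40105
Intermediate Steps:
(-309361 + 489304)/(457729 - 9054) = 179943/448675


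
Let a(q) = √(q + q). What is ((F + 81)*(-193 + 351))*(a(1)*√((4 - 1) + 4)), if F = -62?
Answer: 3002*√14 ≈ 11232.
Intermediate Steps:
a(q) = √2*√q (a(q) = √(2*q) = √2*√q)
((F + 81)*(-193 + 351))*(a(1)*√((4 - 1) + 4)) = ((-62 + 81)*(-193 + 351))*((√2*√1)*√((4 - 1) + 4)) = (19*158)*((√2*1)*√(3 + 4)) = 3002*(√2*√7) = 3002*√14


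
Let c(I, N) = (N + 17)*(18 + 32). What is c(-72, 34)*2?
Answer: 5100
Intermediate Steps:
c(I, N) = 850 + 50*N (c(I, N) = (17 + N)*50 = 850 + 50*N)
c(-72, 34)*2 = (850 + 50*34)*2 = (850 + 1700)*2 = 2550*2 = 5100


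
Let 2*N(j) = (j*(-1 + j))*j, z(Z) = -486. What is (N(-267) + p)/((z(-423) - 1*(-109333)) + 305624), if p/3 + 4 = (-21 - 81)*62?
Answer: -3190570/138157 ≈ -23.094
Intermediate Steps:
p = -18984 (p = -12 + 3*((-21 - 81)*62) = -12 + 3*(-102*62) = -12 + 3*(-6324) = -12 - 18972 = -18984)
N(j) = j²*(-1 + j)/2 (N(j) = ((j*(-1 + j))*j)/2 = (j²*(-1 + j))/2 = j²*(-1 + j)/2)
(N(-267) + p)/((z(-423) - 1*(-109333)) + 305624) = ((½)*(-267)²*(-1 - 267) - 18984)/((-486 - 1*(-109333)) + 305624) = ((½)*71289*(-268) - 18984)/((-486 + 109333) + 305624) = (-9552726 - 18984)/(108847 + 305624) = -9571710/414471 = -9571710*1/414471 = -3190570/138157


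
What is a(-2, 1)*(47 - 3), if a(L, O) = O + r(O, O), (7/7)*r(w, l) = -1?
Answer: 0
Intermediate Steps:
r(w, l) = -1
a(L, O) = -1 + O (a(L, O) = O - 1 = -1 + O)
a(-2, 1)*(47 - 3) = (-1 + 1)*(47 - 3) = 0*44 = 0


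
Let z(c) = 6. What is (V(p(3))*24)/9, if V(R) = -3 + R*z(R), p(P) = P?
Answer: 40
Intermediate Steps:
V(R) = -3 + 6*R (V(R) = -3 + R*6 = -3 + 6*R)
(V(p(3))*24)/9 = ((-3 + 6*3)*24)/9 = ((-3 + 18)*24)*(⅑) = (15*24)*(⅑) = 360*(⅑) = 40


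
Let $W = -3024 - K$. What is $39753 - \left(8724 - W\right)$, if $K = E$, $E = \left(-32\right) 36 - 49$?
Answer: $29206$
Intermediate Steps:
$E = -1201$ ($E = -1152 - 49 = -1201$)
$K = -1201$
$W = -1823$ ($W = -3024 - -1201 = -3024 + 1201 = -1823$)
$39753 - \left(8724 - W\right) = 39753 - \left(8724 - -1823\right) = 39753 - \left(8724 + 1823\right) = 39753 - 10547 = 29206$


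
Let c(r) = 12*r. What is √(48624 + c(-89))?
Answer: 6*√1321 ≈ 218.07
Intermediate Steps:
√(48624 + c(-89)) = √(48624 + 12*(-89)) = √(48624 - 1068) = √47556 = 6*√1321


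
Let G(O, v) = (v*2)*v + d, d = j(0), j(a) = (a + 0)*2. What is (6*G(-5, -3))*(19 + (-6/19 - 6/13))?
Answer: 486108/247 ≈ 1968.0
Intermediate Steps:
j(a) = 2*a (j(a) = a*2 = 2*a)
d = 0 (d = 2*0 = 0)
G(O, v) = 2*v² (G(O, v) = (v*2)*v + 0 = (2*v)*v + 0 = 2*v² + 0 = 2*v²)
(6*G(-5, -3))*(19 + (-6/19 - 6/13)) = (6*(2*(-3)²))*(19 + (-6/19 - 6/13)) = (6*(2*9))*(19 + (-6*1/19 - 6*1/13)) = (6*18)*(19 + (-6/19 - 6/13)) = 108*(19 - 192/247) = 108*(4501/247) = 486108/247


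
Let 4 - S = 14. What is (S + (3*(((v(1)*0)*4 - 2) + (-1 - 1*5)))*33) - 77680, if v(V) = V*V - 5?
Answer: -78482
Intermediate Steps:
S = -10 (S = 4 - 1*14 = 4 - 14 = -10)
v(V) = -5 + V² (v(V) = V² - 5 = -5 + V²)
(S + (3*(((v(1)*0)*4 - 2) + (-1 - 1*5)))*33) - 77680 = (-10 + (3*((((-5 + 1²)*0)*4 - 2) + (-1 - 1*5)))*33) - 77680 = (-10 + (3*((((-5 + 1)*0)*4 - 2) + (-1 - 5)))*33) - 77680 = (-10 + (3*((-4*0*4 - 2) - 6))*33) - 77680 = (-10 + (3*((0*4 - 2) - 6))*33) - 77680 = (-10 + (3*((0 - 2) - 6))*33) - 77680 = (-10 + (3*(-2 - 6))*33) - 77680 = (-10 + (3*(-8))*33) - 77680 = (-10 - 24*33) - 77680 = (-10 - 792) - 77680 = -802 - 77680 = -78482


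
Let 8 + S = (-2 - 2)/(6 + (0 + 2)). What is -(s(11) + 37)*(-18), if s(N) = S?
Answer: 513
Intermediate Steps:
S = -17/2 (S = -8 + (-2 - 2)/(6 + (0 + 2)) = -8 - 4/(6 + 2) = -8 - 4/8 = -8 - 4*⅛ = -8 - ½ = -17/2 ≈ -8.5000)
s(N) = -17/2
-(s(11) + 37)*(-18) = -(-17/2 + 37)*(-18) = -57*(-18)/2 = -1*(-513) = 513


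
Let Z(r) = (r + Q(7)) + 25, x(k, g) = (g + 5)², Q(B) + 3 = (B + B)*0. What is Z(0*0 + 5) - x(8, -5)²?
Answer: 27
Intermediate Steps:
Q(B) = -3 (Q(B) = -3 + (B + B)*0 = -3 + (2*B)*0 = -3 + 0 = -3)
x(k, g) = (5 + g)²
Z(r) = 22 + r (Z(r) = (r - 3) + 25 = (-3 + r) + 25 = 22 + r)
Z(0*0 + 5) - x(8, -5)² = (22 + (0*0 + 5)) - ((5 - 5)²)² = (22 + (0 + 5)) - (0²)² = (22 + 5) - 1*0² = 27 - 1*0 = 27 + 0 = 27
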